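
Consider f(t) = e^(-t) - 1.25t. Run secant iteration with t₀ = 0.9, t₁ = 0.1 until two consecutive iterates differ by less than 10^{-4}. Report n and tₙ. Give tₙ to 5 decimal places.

f(0.9) = -0.7184303, f(0.1) = 0.7798374
t₂ = 0.1000000 − 0.7798374·(-0.8000000)/(1.4982678) = 0.5163942;  |Δ| = 0.4163942
f(0.5163942) = -0.0488245
t₃ = 0.5163942 − (-0.0488245)·(0.4163942)/(-0.8286619) = 0.4918603;  |Δ| = 0.0245338
f(0.4918603) = -0.0033376
t₄ = 0.4918603 − (-0.0033376)·(-0.0245338)/(0.0454869) = 0.4900601;  |Δ| = 0.0018002
f(0.4900601) = 0.0000144
t₅ = 0.4900601 − 0.0000144·(-0.0018002)/(0.0033520) = 0.4900679;  |Δ| = 0.0000077
|t₅ − t₄| = 0.0000077 < 10^{-4}

n = 5, tₙ = 0.49007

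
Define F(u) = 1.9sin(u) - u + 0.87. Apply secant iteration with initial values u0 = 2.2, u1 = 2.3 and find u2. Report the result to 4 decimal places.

F(2.2) = 0.206143, F(2.3) = -0.013160
u2 = 2.300000 − (-0.013160)·(2.300000 − 2.200000) / (-0.013160 − 0.206143) = 2.300000 − (-0.001316)/(-0.219303) = 2.293999

2.2940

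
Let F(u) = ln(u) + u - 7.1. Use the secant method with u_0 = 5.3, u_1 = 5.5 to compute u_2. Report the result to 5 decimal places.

5.41162

F(5.3) = -0.1322932, F(5.5) = 0.1047481
u_2 = 5.5000000 − 0.1047481·(5.5000000 − 5.3000000) / (0.1047481 − (-0.1322932)) = 5.5000000 − (0.0209496)/(0.2370413) = 5.4116204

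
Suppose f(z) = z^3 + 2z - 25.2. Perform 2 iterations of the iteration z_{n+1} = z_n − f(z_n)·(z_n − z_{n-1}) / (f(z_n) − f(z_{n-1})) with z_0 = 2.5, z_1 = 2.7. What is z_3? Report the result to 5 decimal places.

f(2.5) = -4.5750000, f(2.7) = -0.1170000
z_2 = 2.7000000 − (-0.1170000)·(2.7000000 − 2.5000000) / (-0.1170000 − (-4.5750000)) = 2.7000000 − (-0.0234000)/(4.4580000) = 2.7052490
f(2.7052490) = 0.0085167
z_3 = 2.7052490 − 0.0085167·(2.7052490 − 2.7000000) / (0.0085167 − (-0.1170000)) = 2.7052490 − (0.0000447)/(0.1255167) = 2.7048928

2.70489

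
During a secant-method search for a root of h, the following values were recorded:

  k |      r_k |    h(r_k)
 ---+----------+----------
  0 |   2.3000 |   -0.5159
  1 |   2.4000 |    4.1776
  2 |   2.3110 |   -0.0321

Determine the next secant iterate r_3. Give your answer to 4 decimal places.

r_3 = 2.3110 − (-0.0321)·(2.3110 − 2.4000) / (-0.0321 − 4.1776)
   = 2.3110 − (0.002857)/(-4.209700) = 2.311679

2.3117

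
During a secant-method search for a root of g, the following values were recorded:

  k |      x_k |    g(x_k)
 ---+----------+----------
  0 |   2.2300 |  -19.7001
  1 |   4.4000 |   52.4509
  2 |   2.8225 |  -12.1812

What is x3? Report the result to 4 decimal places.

x3 = 2.8225 − (-12.1812)·(2.8225 − 4.4000) / (-12.1812 − 52.4509)
   = 2.8225 − (19.215843)/(-64.632100) = 3.119811

3.1198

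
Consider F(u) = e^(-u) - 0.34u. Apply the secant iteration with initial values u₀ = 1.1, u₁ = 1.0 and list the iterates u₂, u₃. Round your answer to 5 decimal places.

1.04040, 1.03980

F(1.1) = -0.0411289, F(1.0) = 0.0278794
u₂ = 1.0000000 − 0.0278794·(1.0000000 − 1.1000000) / (0.0278794 − (-0.0411289)) = 1.0000000 − (-0.0027879)/(0.0690084) = 1.0404001
F(1.0404001) = -0.0004227
u₃ = 1.0404001 − (-0.0004227)·(1.0404001 − 1.0000000) / (-0.0004227 − 0.0278794) = 1.0404001 − (-0.0000171)/(-0.0283022) = 1.0397967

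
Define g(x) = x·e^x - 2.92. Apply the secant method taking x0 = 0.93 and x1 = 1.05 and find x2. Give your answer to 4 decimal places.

g(0.93) = -0.562906, g(1.05) = 0.080534
x2 = 1.050000 − 0.080534·(1.050000 − 0.930000) / (0.080534 − (-0.562906)) = 1.050000 − (0.009664)/(0.643440) = 1.034981

1.0350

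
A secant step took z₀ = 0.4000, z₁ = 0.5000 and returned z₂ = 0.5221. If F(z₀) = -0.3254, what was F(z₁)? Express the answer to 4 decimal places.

The secant line through (0.4000, -0.3254) and (0.5000, F(z₁)) crosses zero at z₂ = 0.5221.
So (0.4000, -0.3254), (0.5000, F(z₁)), (0.5221, 0) are collinear:
F(z₁) = -0.3254 · (0.5000 − 0.5221) / (0.4000 − 0.5221) = -0.3254 · (-0.022100)/(-0.122100) = -0.058897

-0.0589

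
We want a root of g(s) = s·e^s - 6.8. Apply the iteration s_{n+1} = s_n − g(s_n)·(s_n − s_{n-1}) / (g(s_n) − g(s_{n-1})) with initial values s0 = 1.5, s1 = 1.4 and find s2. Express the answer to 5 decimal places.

g(1.5) = -0.0774664, g(1.4) = -1.1227200
s2 = 1.4000000 − (-1.1227200)·(1.4000000 − 1.5000000) / (-1.1227200 − (-0.0774664)) = 1.4000000 − (0.1122720)/(-1.0452537) = 1.5074113

1.50741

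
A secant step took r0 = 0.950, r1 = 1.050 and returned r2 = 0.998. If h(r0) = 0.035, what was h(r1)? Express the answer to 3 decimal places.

-0.038

The secant line through (0.950, 0.035) and (1.050, h(r1)) crosses zero at r2 = 0.998.
So (0.950, 0.035), (1.050, h(r1)), (0.998, 0) are collinear:
h(r1) = 0.035 · (1.050 − 0.998) / (0.950 − 0.998) = 0.035 · (0.05200)/(-0.04800) = -0.03792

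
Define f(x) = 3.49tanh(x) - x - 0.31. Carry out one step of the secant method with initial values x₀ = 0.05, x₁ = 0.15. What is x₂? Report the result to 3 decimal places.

f(0.05) = -0.18565, f(0.15) = 0.05961
x₂ = 0.15000 − 0.05961·(0.15000 − 0.05000) / (0.05961 − (-0.18565)) = 0.15000 − (0.00596)/(0.24525) = 0.12570

0.126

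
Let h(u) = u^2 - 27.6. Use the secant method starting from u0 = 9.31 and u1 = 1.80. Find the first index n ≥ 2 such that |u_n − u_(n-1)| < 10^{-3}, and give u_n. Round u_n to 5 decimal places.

n = 7, u_n = 5.25357

h(9.31) = 59.0761000, h(1.80) = -24.3600000
u2 = 1.8000000 − (-24.3600000)·(-7.5100000)/(-83.4361000) = 3.9926193;  |Δ| = 2.1926193
h(3.9926193) = -11.6589914
u3 = 3.9926193 − (-11.6589914)·(2.1926193)/(12.7010086) = 6.0053515;  |Δ| = 2.0127322
h(6.0053515) = 8.4642464
u4 = 6.0053515 − 8.4642464·(2.0127322)/(20.1232379) = 5.1587550;  |Δ| = 0.8465964
h(5.1587550) = -0.9872464
u5 = 5.1587550 − (-0.9872464)·(-0.8465964)/(-9.4514928) = 5.2471854;  |Δ| = 0.0884304
h(5.2471854) = -0.0670449
u6 = 5.2471854 − (-0.0670449)·(0.0884304)/(0.9202015) = 5.2536284;  |Δ| = 0.0064429
h(5.2536284) = 0.0006113
u7 = 5.2536284 − 0.0006113·(0.0064429)/(0.0676562) = 5.2535702;  |Δ| = 0.0000582
|u7 − u6| = 0.0000582 < 10^{-3}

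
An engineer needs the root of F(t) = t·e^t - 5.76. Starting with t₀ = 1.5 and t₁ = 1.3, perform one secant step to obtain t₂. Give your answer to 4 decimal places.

F(1.5) = 0.962534, F(1.3) = -0.989914
t₂ = 1.300000 − (-0.989914)·(1.300000 − 1.500000) / (-0.989914 − 0.962534) = 1.300000 − (0.197983)/(-1.952448) = 1.401402

1.4014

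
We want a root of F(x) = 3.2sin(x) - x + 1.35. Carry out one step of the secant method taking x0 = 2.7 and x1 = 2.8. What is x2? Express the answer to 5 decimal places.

F(2.7) = 0.0176156, F(2.8) = -0.3780379
x2 = 2.8000000 − (-0.3780379)·(2.8000000 − 2.7000000) / (-0.3780379 − 0.0176156) = 2.8000000 − (-0.0378038)/(-0.3956535) = 2.7044523

2.70445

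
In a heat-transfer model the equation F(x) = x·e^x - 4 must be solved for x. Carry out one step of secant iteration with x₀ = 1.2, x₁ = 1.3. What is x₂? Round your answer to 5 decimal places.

F(1.2) = -0.0158597, F(1.3) = 0.7700857
x₂ = 1.3000000 − 0.7700857·(1.3000000 − 1.2000000) / (0.7700857 − (-0.0158597)) = 1.3000000 − (0.0770086)/(0.7859454) = 1.2020179

1.20202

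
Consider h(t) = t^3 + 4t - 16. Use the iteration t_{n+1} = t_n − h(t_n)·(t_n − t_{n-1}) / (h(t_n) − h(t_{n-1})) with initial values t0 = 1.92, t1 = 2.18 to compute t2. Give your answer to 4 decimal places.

1.9947

h(1.92) = -1.242112, h(2.18) = 3.080232
t2 = 2.180000 − 3.080232·(2.180000 − 1.920000) / (3.080232 − (-1.242112)) = 2.180000 − (0.800860)/(4.322344) = 1.994716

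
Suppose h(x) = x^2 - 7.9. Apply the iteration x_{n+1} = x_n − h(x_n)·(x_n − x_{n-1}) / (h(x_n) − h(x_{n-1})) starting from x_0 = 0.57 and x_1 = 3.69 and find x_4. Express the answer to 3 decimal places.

2.817

h(0.57) = -7.57510, h(3.69) = 5.71610
x_2 = 3.69000 − 5.71610·(3.69000 − 0.57000) / (5.71610 − (-7.57510)) = 3.69000 − (17.83423)/(13.29120) = 2.34819
h(2.34819) = -2.38599
x_3 = 2.34819 − (-2.38599)·(2.34819 − 3.69000) / (-2.38599 − 5.71610) = 2.34819 − (3.20154)/(-8.10209) = 2.74334
h(2.74334) = -0.37407
x_4 = 2.74334 − (-0.37407)·(2.74334 − 2.34819) / (-0.37407 − (-2.38599)) = 2.74334 − (-0.14781)/(2.01192) = 2.81681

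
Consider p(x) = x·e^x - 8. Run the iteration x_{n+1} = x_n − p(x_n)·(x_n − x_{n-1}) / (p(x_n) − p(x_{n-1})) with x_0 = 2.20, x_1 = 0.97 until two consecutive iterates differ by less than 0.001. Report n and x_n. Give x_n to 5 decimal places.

p(2.20) = 11.8550297, p(0.97) = -5.4411939
x_2 = 0.9700000 − (-5.4411939)·(-1.2300000)/(-17.2962236) = 1.3569439;  |Δ| = 0.3869439
p(1.3569439) = -2.7292168
x_3 = 1.3569439 − (-2.7292168)·(0.3869439)/(2.7119771) = 1.7463476;  |Δ| = 0.3894037
p(1.7463476) = 2.0128984
x_4 = 1.7463476 − 2.0128984·(0.3894037)/(4.7421152) = 1.5810564;  |Δ| = 0.1652912
p(1.5810564) = -0.3159283
x_5 = 1.5810564 − (-0.3159283)·(-0.1652912)/(-2.3288268) = 1.6034797;  |Δ| = 0.0224234
p(1.6034797) = -0.0302282
x_6 = 1.6034797 − (-0.0302282)·(0.0224234)/(0.2857001) = 1.6058522;  |Δ| = 0.0023725
p(1.6058522) = 0.0005223
x_7 = 1.6058522 − 0.0005223·(0.0023725)/(0.0307505) = 1.6058119;  |Δ| = 0.0000403
|x_7 − x_6| = 0.0000403 < 0.001

n = 7, x_n = 1.60581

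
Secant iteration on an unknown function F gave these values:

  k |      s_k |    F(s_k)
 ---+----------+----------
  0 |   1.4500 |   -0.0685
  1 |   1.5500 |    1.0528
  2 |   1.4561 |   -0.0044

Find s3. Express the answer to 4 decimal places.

1.4565

s3 = 1.4561 − (-0.0044)·(1.4561 − 1.5500) / (-0.0044 − 1.0528)
   = 1.4561 − (0.000413)/(-1.057200) = 1.456491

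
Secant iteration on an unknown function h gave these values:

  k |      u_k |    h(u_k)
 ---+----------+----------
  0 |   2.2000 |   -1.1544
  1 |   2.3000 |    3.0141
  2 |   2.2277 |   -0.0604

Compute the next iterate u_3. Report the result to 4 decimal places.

u_3 = 2.2277 − (-0.0604)·(2.2277 − 2.3000) / (-0.0604 − 3.0141)
   = 2.2277 − (0.004367)/(-3.074500) = 2.229120

2.2291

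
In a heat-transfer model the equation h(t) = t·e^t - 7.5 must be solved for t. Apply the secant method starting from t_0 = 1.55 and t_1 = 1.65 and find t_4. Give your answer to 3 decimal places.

h(1.55) = -0.19722, h(1.65) = 1.09152
t_2 = 1.65000 − 1.09152·(1.65000 − 1.55000) / (1.09152 − (-0.19722)) = 1.65000 − (0.10915)/(1.28874) = 1.56530
h(1.56530) = -0.01139
t_3 = 1.56530 − (-0.01139)·(1.56530 − 1.65000) / (-0.01139 − 1.09152) = 1.56530 − (0.00096)/(-1.10291) = 1.56618
h(1.56618) = -0.00065
t_4 = 1.56618 − (-0.00065)·(1.56618 − 1.56530) / (-0.00065 − (-0.01139)) = 1.56618 − (0.00000)/(0.01074) = 1.56623

1.566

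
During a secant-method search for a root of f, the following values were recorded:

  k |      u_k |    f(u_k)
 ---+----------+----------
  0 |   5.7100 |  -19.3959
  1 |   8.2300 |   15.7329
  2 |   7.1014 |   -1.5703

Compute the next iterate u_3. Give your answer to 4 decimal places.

u_3 = 7.1014 − (-1.5703)·(7.1014 − 8.2300) / (-1.5703 − 15.7329)
   = 7.1014 − (1.772241)/(-17.303200) = 7.203823

7.2038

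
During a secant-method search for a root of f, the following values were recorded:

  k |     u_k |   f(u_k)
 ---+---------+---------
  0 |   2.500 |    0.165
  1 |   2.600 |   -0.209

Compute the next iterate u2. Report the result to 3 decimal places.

2.544

u2 = 2.600 − (-0.209)·(2.600 − 2.500) / (-0.209 − 0.165)
   = 2.600 − (-0.02090)/(-0.37400) = 2.54412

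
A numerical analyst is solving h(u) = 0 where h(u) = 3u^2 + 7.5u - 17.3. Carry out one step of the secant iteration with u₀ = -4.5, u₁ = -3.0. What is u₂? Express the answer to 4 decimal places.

-3.8533

h(-4.5) = 9.700000, h(-3.0) = -12.800000
u₂ = -3.000000 − (-12.800000)·(-3.000000 − (-4.500000)) / (-12.800000 − 9.700000) = -3.000000 − (-19.200000)/(-22.500000) = -3.853333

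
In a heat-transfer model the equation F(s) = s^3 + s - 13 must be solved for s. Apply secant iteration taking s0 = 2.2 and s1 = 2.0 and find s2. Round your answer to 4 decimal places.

F(2.2) = -0.152000, F(2.0) = -3.000000
s2 = 2.000000 − (-3.000000)·(2.000000 − 2.200000) / (-3.000000 − (-0.152000)) = 2.000000 − (0.600000)/(-2.848000) = 2.210674

2.2107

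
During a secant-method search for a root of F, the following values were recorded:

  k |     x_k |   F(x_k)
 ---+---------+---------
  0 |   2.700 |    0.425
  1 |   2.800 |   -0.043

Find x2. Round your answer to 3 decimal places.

2.791

x2 = 2.800 − (-0.043)·(2.800 − 2.700) / (-0.043 − 0.425)
   = 2.800 − (-0.00430)/(-0.46800) = 2.79081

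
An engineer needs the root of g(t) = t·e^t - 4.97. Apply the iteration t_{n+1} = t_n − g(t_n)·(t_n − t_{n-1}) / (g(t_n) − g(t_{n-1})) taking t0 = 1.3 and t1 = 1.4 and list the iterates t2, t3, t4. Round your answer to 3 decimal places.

1.322, 1.323, 1.323

g(1.3) = -0.19991, g(1.4) = 0.70728
t2 = 1.40000 − 0.70728·(1.40000 − 1.30000) / (0.70728 − (-0.19991)) = 1.40000 − (0.07073)/(0.90719) = 1.32204
g(1.32204) = -0.01097
t3 = 1.32204 − (-0.01097)·(1.32204 − 1.40000) / (-0.01097 − 0.70728) = 1.32204 − (0.00086)/(-0.71825) = 1.32323
g(1.32323) = -0.00059
t4 = 1.32323 − (-0.00059)·(1.32323 − 1.32204) / (-0.00059 − (-0.01097)) = 1.32323 − (0.00000)/(0.01038) = 1.32330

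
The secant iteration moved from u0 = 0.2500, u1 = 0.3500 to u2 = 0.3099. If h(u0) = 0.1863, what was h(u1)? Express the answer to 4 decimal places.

-0.1247

The secant line through (0.2500, 0.1863) and (0.3500, h(u1)) crosses zero at u2 = 0.3099.
So (0.2500, 0.1863), (0.3500, h(u1)), (0.3099, 0) are collinear:
h(u1) = 0.1863 · (0.3500 − 0.3099) / (0.2500 − 0.3099) = 0.1863 · (0.040100)/(-0.059900) = -0.124718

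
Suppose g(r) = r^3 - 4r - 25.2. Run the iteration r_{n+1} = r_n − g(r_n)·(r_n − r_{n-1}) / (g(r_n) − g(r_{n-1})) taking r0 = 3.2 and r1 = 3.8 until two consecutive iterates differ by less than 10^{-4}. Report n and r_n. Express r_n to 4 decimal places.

n = 5, r_n = 3.3835

g(3.2) = -5.232000, g(3.8) = 14.472000
r2 = 3.800000 − 14.472000·(0.600000)/(19.704000) = 3.359318;  |Δ| = 0.440682
g(3.359318) = -0.727313
r3 = 3.359318 − (-0.727313)·(-0.440682)/(-15.199313) = 3.380405;  |Δ| = 0.021087
g(3.380405) = -0.093257
r4 = 3.380405 − (-0.093257)·(0.021087)/(0.634056) = 3.383507;  |Δ| = 0.003102
g(3.383507) = 0.000759
r5 = 3.383507 − 0.000759·(0.003102)/(0.094017) = 3.383482;  |Δ| = 0.000025
|r5 − r4| = 0.000025 < 10^{-4}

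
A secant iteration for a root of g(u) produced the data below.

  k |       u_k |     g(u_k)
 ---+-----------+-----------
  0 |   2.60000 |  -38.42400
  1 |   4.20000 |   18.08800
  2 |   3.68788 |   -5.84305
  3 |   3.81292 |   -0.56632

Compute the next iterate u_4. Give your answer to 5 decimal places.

3.82634

u_4 = 3.81292 − (-0.56632)·(3.81292 − 3.68788) / (-0.56632 − (-5.84305))
   = 3.81292 − (-0.0708127)/(5.2767300) = 3.8263398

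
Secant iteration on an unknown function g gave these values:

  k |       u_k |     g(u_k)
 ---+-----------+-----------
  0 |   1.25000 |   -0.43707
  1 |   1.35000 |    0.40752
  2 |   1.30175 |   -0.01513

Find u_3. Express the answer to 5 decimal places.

u_3 = 1.30175 − (-0.01513)·(1.30175 − 1.35000) / (-0.01513 − 0.40752)
   = 1.30175 − (0.0007300)/(-0.4226500) = 1.3034773

1.30348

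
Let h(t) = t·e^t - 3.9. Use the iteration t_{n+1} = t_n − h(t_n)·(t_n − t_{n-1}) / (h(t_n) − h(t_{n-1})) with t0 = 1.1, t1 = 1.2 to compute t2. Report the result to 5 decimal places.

h(1.1) = -0.5954174, h(1.2) = 0.0841403
t2 = 1.2000000 − 0.0841403·(1.2000000 − 1.1000000) / (0.0841403 − (-0.5954174)) = 1.2000000 − (0.0084140)/(0.6795577) = 1.1876184

1.18762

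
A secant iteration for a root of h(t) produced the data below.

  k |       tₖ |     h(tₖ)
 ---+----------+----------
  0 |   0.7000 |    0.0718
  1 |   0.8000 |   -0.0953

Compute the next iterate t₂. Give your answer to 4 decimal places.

t₂ = 0.8000 − (-0.0953)·(0.8000 − 0.7000) / (-0.0953 − 0.0718)
   = 0.8000 − (-0.009530)/(-0.167100) = 0.742968

0.7430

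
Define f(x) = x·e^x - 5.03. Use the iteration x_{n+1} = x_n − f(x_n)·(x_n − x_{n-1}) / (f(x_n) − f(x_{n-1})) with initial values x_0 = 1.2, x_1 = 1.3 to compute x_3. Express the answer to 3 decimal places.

1.330

f(1.2) = -1.04586, f(1.3) = -0.25991
x_2 = 1.30000 − (-0.25991)·(1.30000 − 1.20000) / (-0.25991 − (-1.04586)) = 1.30000 − (-0.02599)/(0.78595) = 1.33307
f(1.33307) = 0.02590
x_3 = 1.33307 − 0.02590·(1.33307 − 1.30000) / (0.02590 − (-0.25991)) = 1.33307 − (0.00086)/(0.28581) = 1.33007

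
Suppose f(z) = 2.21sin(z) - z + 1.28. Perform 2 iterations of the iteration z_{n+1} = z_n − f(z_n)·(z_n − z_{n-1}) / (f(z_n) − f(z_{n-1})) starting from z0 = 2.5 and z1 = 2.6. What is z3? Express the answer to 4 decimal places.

f(2.5) = 0.102623, f(2.6) = -0.180742
z2 = 2.600000 − (-0.180742)·(2.600000 − 2.500000) / (-0.180742 − 0.102623) = 2.600000 − (-0.018074)/(-0.283365) = 2.536216
f(2.536216) = 0.001433
z3 = 2.536216 − 0.001433·(2.536216 − 2.600000) / (0.001433 − (-0.180742)) = 2.536216 − (-0.000091)/(0.182175) = 2.536718

2.5367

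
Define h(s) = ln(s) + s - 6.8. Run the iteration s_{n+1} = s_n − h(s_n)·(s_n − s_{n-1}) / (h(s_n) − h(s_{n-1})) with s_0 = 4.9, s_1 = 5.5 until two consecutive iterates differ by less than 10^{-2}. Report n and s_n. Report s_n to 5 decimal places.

n = 3, s_n = 5.15921

h(4.9) = -0.3107648, h(5.5) = 0.4047481
s_2 = 5.5000000 − 0.4047481·(0.6000000)/(0.7155129) = 5.1605947;  |Δ| = 0.3394053
h(5.1605947) = 0.0016465
s_3 = 5.1605947 − 0.0016465·(-0.3394053)/(-0.4031015) = 5.1592084;  |Δ| = 0.0013864
|s_3 − s_2| = 0.0013864 < 10^{-2}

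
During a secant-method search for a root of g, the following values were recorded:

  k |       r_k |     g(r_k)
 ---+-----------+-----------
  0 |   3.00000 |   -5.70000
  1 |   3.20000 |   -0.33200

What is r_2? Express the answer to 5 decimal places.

3.21237

r_2 = 3.20000 − (-0.33200)·(3.20000 − 3.00000) / (-0.33200 − (-5.70000))
   = 3.20000 − (-0.0664000)/(5.3680000) = 3.2123696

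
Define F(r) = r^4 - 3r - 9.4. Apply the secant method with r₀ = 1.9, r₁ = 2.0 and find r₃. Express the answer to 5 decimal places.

1.97892

F(1.9) = -2.0679000, F(2.0) = 0.6000000
r₂ = 2.0000000 − 0.6000000·(2.0000000 − 1.9000000) / (0.6000000 − (-2.0679000)) = 2.0000000 − (0.0600000)/(2.6679000) = 1.9775104
F(1.9775104) = -0.0401503
r₃ = 1.9775104 − (-0.0401503)·(1.9775104 − 2.0000000) / (-0.0401503 − 0.6000000) = 1.9775104 − (0.0009030)/(-0.6401503) = 1.9789210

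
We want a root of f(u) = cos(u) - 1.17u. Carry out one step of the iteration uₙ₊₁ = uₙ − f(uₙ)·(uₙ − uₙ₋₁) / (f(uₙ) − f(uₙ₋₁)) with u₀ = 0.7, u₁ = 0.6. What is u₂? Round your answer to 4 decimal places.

f(0.7) = -0.054158, f(0.6) = 0.123336
u₂ = 0.600000 − 0.123336·(0.600000 − 0.700000) / (0.123336 − (-0.054158)) = 0.600000 − (-0.012334)/(0.177493) = 0.669487

0.6695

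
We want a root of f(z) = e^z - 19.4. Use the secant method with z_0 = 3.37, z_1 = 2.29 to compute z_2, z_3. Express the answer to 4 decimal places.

2.8257, 3.0192

f(3.37) = 9.678527, f(2.29) = -9.525062
z_2 = 2.290000 − (-9.525062)·(2.290000 − 3.370000) / (-9.525062 − 9.678527) = 2.290000 − (10.287067)/(-19.203589) = 2.825685
f(2.825685) = -2.527508
z_3 = 2.825685 − (-2.527508)·(2.825685 − 2.290000) / (-2.527508 − (-9.525062)) = 2.825685 − (-1.353947)/(6.997554) = 3.019173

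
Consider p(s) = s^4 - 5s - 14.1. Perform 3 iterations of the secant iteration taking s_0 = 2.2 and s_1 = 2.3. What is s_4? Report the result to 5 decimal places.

p(2.2) = -1.6744000, p(2.3) = 2.3841000
s_2 = 2.3000000 − 2.3841000·(2.3000000 − 2.2000000) / (2.3841000 − (-1.6744000)) = 2.3000000 − (0.2384100)/(4.0585000) = 2.2412566
p(2.2412566) = -0.0734310
s_3 = 2.2412566 − (-0.0734310)·(2.2412566 − 2.3000000) / (-0.0734310 − 2.3841000) = 2.2412566 − (0.0043136)/(-2.4575310) = 2.2430119
p(2.2430119) = -0.0030694
s_4 = 2.2430119 − (-0.0030694)·(2.2430119 − 2.2412566) / (-0.0030694 − (-0.0734310)) = 2.2430119 − (-0.0000054)/(0.0703616) = 2.2430884

2.24309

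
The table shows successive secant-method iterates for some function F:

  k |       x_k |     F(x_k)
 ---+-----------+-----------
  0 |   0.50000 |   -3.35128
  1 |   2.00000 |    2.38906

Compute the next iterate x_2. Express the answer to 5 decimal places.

x_2 = 2.00000 − 2.38906·(2.00000 − 0.50000) / (2.38906 − (-3.35128))
   = 2.00000 − (3.5835900)/(5.7403400) = 1.3757182

1.37572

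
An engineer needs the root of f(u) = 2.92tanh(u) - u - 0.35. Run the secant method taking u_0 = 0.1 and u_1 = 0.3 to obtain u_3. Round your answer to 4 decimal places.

0.1854

f(0.1) = -0.158969, f(0.3) = 0.200633
u_2 = 0.300000 − 0.200633·(0.300000 − 0.100000) / (0.200633 − (-0.158969)) = 0.300000 − (0.040127)/(0.359602) = 0.188414
f(0.188414) = 0.005336
u_3 = 0.188414 − 0.005336·(0.188414 − 0.300000) / (0.005336 − 0.200633) = 0.188414 − (-0.000595)/(-0.195297) = 0.185365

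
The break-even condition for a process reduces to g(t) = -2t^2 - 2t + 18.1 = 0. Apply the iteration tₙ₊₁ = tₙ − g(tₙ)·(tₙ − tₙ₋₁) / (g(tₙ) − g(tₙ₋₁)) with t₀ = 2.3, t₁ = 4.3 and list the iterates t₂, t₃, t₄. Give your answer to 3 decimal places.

2.492, 2.537, 2.550

g(2.3) = 2.92000, g(4.3) = -27.48000
t₂ = 4.30000 − (-27.48000)·(4.30000 − 2.30000) / (-27.48000 − 2.92000) = 4.30000 − (-54.96000)/(-30.40000) = 2.49211
g(2.49211) = 0.69461
t₃ = 2.49211 − 0.69461·(2.49211 − 4.30000) / (0.69461 − (-27.48000)) = 2.49211 − (-1.25579)/(28.17461) = 2.53668
g(2.53668) = 0.15719
t₄ = 2.53668 − 0.15719·(2.53668 − 2.49211) / (0.15719 − 0.69461) = 2.53668 − (0.00701)/(-0.53742) = 2.54971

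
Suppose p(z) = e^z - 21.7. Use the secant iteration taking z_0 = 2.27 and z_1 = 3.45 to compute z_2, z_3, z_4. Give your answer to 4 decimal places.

2.9200, 3.0492, 3.0796

p(2.27) = -12.020599, p(3.45) = 9.800392
z_2 = 3.450000 − 9.800392·(3.450000 − 2.270000) / (9.800392 − (-12.020599)) = 3.450000 − (11.564463)/(21.820991) = 2.920030
p(2.920030) = -3.158150
z_3 = 2.920030 − (-3.158150)·(2.920030 − 3.450000) / (-3.158150 − 9.800392) = 2.920030 − (1.673723)/(-12.958542) = 3.049190
p(3.049190) = -0.601747
z_4 = 3.049190 − (-0.601747)·(3.049190 − 2.920030) / (-0.601747 − (-3.158150)) = 3.049190 − (-0.077722)/(2.556402) = 3.079593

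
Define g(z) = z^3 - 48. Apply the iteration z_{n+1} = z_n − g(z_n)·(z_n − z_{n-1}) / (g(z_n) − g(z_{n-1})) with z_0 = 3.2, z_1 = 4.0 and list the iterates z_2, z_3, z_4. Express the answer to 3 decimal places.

3.590, 3.630, 3.634

g(3.2) = -15.23200, g(4.0) = 16.00000
z_2 = 4.00000 − 16.00000·(4.00000 − 3.20000) / (16.00000 − (-15.23200)) = 4.00000 − (12.80000)/(31.23200) = 3.59016
g(3.59016) = -1.72538
z_3 = 3.59016 − (-1.72538)·(3.59016 − 4.00000) / (-1.72538 − 16.00000) = 3.59016 − (0.70712)/(-17.72538) = 3.63006
g(3.63006) = -0.16559
z_4 = 3.63006 − (-0.16559)·(3.63006 − 3.59016) / (-0.16559 − (-1.72538)) = 3.63006 − (-0.00661)/(1.55979) = 3.63429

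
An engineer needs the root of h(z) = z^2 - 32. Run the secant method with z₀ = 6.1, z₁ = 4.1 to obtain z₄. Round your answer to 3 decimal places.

5.657

h(6.1) = 5.21000, h(4.1) = -15.19000
z₂ = 4.10000 − (-15.19000)·(4.10000 − 6.10000) / (-15.19000 − 5.21000) = 4.10000 − (30.38000)/(-20.40000) = 5.58922
h(5.58922) = -0.76067
z₃ = 5.58922 − (-0.76067)·(5.58922 − 4.10000) / (-0.76067 − (-15.19000)) = 5.58922 − (-1.13280)/(14.42933) = 5.66772
h(5.66772) = 0.12308
z₄ = 5.66772 − 0.12308·(5.66772 − 5.58922) / (0.12308 − (-0.76067)) = 5.66772 − (0.00966)/(0.88374) = 5.65679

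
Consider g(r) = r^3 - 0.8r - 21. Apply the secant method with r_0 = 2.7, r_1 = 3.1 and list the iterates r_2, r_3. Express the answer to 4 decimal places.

2.8421, 2.8544

g(2.7) = -3.477000, g(3.1) = 6.311000
r_2 = 3.100000 − 6.311000·(3.100000 − 2.700000) / (6.311000 − (-3.477000)) = 3.100000 − (2.524400)/(9.788000) = 2.842092
g(2.842092) = -0.316704
r_3 = 2.842092 − (-0.316704)·(2.842092 − 3.100000) / (-0.316704 − 6.311000) = 2.842092 − (0.081680)/(-6.627704) = 2.854416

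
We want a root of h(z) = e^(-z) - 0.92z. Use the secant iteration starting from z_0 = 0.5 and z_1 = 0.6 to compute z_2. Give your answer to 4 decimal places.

0.5979

h(0.5) = 0.146531, h(0.6) = -0.003188
z_2 = 0.600000 − (-0.003188)·(0.600000 − 0.500000) / (-0.003188 − 0.146531) = 0.600000 − (-0.000319)/(-0.149719) = 0.597870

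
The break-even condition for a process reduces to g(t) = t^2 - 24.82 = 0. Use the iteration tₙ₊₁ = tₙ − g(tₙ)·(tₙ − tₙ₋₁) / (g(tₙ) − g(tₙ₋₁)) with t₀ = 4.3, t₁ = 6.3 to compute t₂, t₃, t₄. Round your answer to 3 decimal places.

4.897, 4.972, 4.982

g(4.3) = -6.33000, g(6.3) = 14.87000
t₂ = 6.30000 − 14.87000·(6.30000 − 4.30000) / (14.87000 − (-6.33000)) = 6.30000 − (29.74000)/(21.20000) = 4.89717
g(4.89717) = -0.83773
t₃ = 4.89717 − (-0.83773)·(4.89717 − 6.30000) / (-0.83773 − 14.87000) = 4.89717 − (1.17519)/(-15.70773) = 4.97199
g(4.97199) = -0.09936
t₄ = 4.97199 − (-0.09936)·(4.97199 − 4.89717) / (-0.09936 − (-0.83773)) = 4.97199 − (-0.00743)/(0.73837) = 4.98205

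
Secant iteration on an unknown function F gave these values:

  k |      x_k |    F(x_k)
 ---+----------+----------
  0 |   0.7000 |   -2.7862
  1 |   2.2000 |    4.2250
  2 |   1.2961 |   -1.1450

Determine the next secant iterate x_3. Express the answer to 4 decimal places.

1.4888

x_3 = 1.2961 − (-1.1450)·(1.2961 − 2.2000) / (-1.1450 − 4.2250)
   = 1.2961 − (1.034966)/(-5.370000) = 1.488831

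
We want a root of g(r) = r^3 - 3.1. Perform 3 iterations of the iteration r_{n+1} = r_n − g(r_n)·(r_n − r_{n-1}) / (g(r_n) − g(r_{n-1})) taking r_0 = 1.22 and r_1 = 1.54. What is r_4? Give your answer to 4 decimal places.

1.4581

g(1.22) = -1.284152, g(1.54) = 0.552264
r_2 = 1.540000 − 0.552264·(1.540000 − 1.220000) / (0.552264 − (-1.284152)) = 1.540000 − (0.176724)/(1.836416) = 1.443767
g(1.443767) = -0.090523
r_3 = 1.443767 − (-0.090523)·(1.443767 − 1.540000) / (-0.090523 − 0.552264) = 1.443767 − (0.008711)/(-0.642787) = 1.457319
g(1.457319) = -0.004976
r_4 = 1.457319 − (-0.004976)·(1.457319 − 1.443767) / (-0.004976 − (-0.090523)) = 1.457319 − (-0.000067)/(0.085547) = 1.458107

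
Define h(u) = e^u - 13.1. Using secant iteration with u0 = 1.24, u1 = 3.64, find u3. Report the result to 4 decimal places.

2.2595

h(1.24) = -9.644387, h(3.64) = 24.991837
u2 = 3.640000 − 24.991837·(3.640000 − 1.240000) / (24.991837 − (-9.644387)) = 3.640000 − (59.980408)/(34.636223) = 1.908275
h(1.908275) = -6.358549
u3 = 1.908275 − (-6.358549)·(1.908275 − 3.640000) / (-6.358549 − 24.991837) = 1.908275 − (11.011258)/(-31.350386) = 2.259507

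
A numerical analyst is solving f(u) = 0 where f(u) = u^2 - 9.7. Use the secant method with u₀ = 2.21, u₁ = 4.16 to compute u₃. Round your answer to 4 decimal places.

f(2.21) = -4.815900, f(4.16) = 7.605600
u₂ = 4.160000 − 7.605600·(4.160000 − 2.210000) / (7.605600 − (-4.815900)) = 4.160000 − (14.830920)/(12.421500) = 2.966028
f(2.966028) = -0.902676
u₃ = 2.966028 − (-0.902676)·(2.966028 − 4.160000) / (-0.902676 − 7.605600) = 2.966028 − (1.077770)/(-8.508276) = 3.092701

3.0927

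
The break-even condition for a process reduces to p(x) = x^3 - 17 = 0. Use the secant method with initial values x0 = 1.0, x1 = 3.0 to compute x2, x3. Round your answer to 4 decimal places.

2.2308, 2.5162

p(1.0) = -16.000000, p(3.0) = 10.000000
x2 = 3.000000 − 10.000000·(3.000000 − 1.000000) / (10.000000 − (-16.000000)) = 3.000000 − (20.000000)/(26.000000) = 2.230769
p(2.230769) = -5.898953
x3 = 2.230769 − (-5.898953)·(2.230769 − 3.000000) / (-5.898953 − 10.000000) = 2.230769 − (4.537656)/(-15.898953) = 2.516175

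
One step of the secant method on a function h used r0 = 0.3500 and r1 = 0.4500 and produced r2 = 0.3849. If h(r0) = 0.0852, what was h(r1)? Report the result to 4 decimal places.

The secant line through (0.3500, 0.0852) and (0.4500, h(r1)) crosses zero at r2 = 0.3849.
So (0.3500, 0.0852), (0.4500, h(r1)), (0.3849, 0) are collinear:
h(r1) = 0.0852 · (0.4500 − 0.3849) / (0.3500 − 0.3849) = 0.0852 · (0.065100)/(-0.034900) = -0.158926

-0.1589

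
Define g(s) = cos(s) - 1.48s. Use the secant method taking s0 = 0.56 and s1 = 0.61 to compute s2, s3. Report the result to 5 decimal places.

0.56908, 0.56916

g(0.56) = 0.0184551, g(0.61) = -0.0831520
s2 = 0.6100000 − (-0.0831520)·(0.6100000 − 0.5600000) / (-0.0831520 − 0.0184551) = 0.6100000 − (-0.0041576)/(-0.1016071) = 0.5690816
g(0.5690816) = 0.0001554
s3 = 0.5690816 − 0.0001554·(0.5690816 − 0.6100000) / (0.0001554 − (-0.0831520)) = 0.5690816 − (-0.0000064)/(0.0833074) = 0.5691580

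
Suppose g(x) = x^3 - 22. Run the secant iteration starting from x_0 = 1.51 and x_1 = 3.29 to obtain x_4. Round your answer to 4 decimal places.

2.8065

g(1.51) = -18.557049, g(3.29) = 13.611289
x_2 = 3.290000 − 13.611289·(3.290000 − 1.510000) / (13.611289 − (-18.557049)) = 3.290000 − (24.228094)/(32.168338) = 2.536834
g(2.536834) = -5.674135
x_3 = 2.536834 − (-5.674135)·(2.536834 − 3.290000) / (-5.674135 − 13.611289) = 2.536834 − (4.273564)/(-19.285424) = 2.758430
g(2.758430) = -1.011289
x_4 = 2.758430 − (-1.011289)·(2.758430 − 2.536834) / (-1.011289 − (-5.674135)) = 2.758430 − (-0.224097)/(4.662845) = 2.806490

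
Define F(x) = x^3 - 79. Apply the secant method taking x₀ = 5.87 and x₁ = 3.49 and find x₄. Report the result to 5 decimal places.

4.28730

F(5.87) = 123.2620030, F(3.49) = -36.4914510
x₂ = 3.4900000 − (-36.4914510)·(3.4900000 − 5.8700000) / (-36.4914510 − 123.2620030) = 3.4900000 − (86.8496534)/(-159.7534540) = 4.0336480
F(4.0336480) = -13.3712693
x₃ = 4.0336480 − (-13.3712693)·(4.0336480 − 3.4900000) / (-13.3712693 − (-36.4914510)) = 4.0336480 − (-7.2692645)/(23.1201817) = 4.3480601
F(4.3480601) = 3.2028025
x₄ = 4.3480601 − 3.2028025·(4.3480601 − 4.0336480) / (3.2028025 − (-13.3712693)) = 4.3480601 − (1.0069998)/(16.5740718) = 4.2873026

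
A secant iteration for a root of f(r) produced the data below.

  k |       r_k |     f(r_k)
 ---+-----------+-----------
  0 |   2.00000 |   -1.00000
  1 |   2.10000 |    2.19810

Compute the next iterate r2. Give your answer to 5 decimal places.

r2 = 2.10000 − 2.19810·(2.10000 − 2.00000) / (2.19810 − (-1.00000))
   = 2.10000 − (0.2198100)/(3.1981000) = 2.0312686

2.03127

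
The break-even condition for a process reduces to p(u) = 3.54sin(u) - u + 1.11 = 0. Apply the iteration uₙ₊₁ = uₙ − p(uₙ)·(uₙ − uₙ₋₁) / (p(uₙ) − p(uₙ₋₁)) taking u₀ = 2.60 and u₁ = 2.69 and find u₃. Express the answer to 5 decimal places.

p(2.60) = 0.3348749, p(2.69) = -0.0351472
u₂ = 2.6900000 − (-0.0351472)·(2.6900000 − 2.6000000) / (-0.0351472 − 0.3348749) = 2.6900000 − (-0.0031633)/(-0.3700221) = 2.6814512
p(2.6814512) = 0.0005739
u₃ = 2.6814512 − 0.0005739·(2.6814512 − 2.6900000) / (0.0005739 − (-0.0351472)) = 2.6814512 − (-0.0000049)/(0.0357211) = 2.6815885

2.68159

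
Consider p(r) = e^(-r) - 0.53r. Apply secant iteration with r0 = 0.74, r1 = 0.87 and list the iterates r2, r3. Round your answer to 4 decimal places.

0.8269, 0.8260

p(0.74) = 0.084914, p(0.87) = -0.042148
r2 = 0.870000 − (-0.042148)·(0.870000 − 0.740000) / (-0.042148 − 0.084914) = 0.870000 − (-0.005479)/(-0.127062) = 0.826877
p(0.826877) = -0.000832
r3 = 0.826877 − (-0.000832)·(0.826877 − 0.870000) / (-0.000832 − (-0.042148)) = 0.826877 − (0.000036)/(0.041317) = 0.826009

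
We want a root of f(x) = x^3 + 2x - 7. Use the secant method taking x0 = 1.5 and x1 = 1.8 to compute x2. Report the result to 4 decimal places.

1.5613

f(1.5) = -0.625000, f(1.8) = 2.432000
x2 = 1.800000 − 2.432000·(1.800000 − 1.500000) / (2.432000 − (-0.625000)) = 1.800000 − (0.729600)/(3.057000) = 1.561335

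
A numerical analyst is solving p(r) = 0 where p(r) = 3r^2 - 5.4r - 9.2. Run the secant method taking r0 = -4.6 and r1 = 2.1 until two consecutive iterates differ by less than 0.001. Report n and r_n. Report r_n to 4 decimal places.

n = 8, r_n = 2.8689

p(-4.6) = 79.120000, p(2.1) = -7.310000
r2 = 2.100000 − (-7.310000)·(6.700000)/(-86.430000) = 1.533333;  |Δ| = 0.566667
p(1.533333) = -10.426667
r3 = 1.533333 − (-10.426667)·(-0.566667)/(-3.116667) = 3.429091;  |Δ| = 1.895758
p(3.429091) = 7.558902
r4 = 3.429091 − 7.558902·(1.895758)/(17.985569) = 2.632350;  |Δ| = 0.796741
p(2.632350) = -2.626895
r5 = 2.632350 − (-2.626895)·(-0.796741)/(-10.185797) = 2.837827;  |Δ| = 0.205478
p(2.837827) = -0.364475
r6 = 2.837827 − (-0.364475)·(0.205478)/(2.262420) = 2.870930;  |Δ| = 0.033102
p(2.870930) = 0.023693
r7 = 2.870930 − 0.023693·(0.033102)/(0.388167) = 2.868909;  |Δ| = 0.002020
p(2.868909) = -0.000188
r8 = 2.868909 − (-0.000188)·(-0.002020)/(-0.023881) = 2.868925;  |Δ| = 0.000016
|r8 − r7| = 0.000016 < 0.001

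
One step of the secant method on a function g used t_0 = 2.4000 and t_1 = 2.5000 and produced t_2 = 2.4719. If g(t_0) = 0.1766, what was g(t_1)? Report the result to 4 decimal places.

-0.0690

The secant line through (2.4000, 0.1766) and (2.5000, g(t_1)) crosses zero at t_2 = 2.4719.
So (2.4000, 0.1766), (2.5000, g(t_1)), (2.4719, 0) are collinear:
g(t_1) = 0.1766 · (2.5000 − 2.4719) / (2.4000 − 2.4719) = 0.1766 · (0.028100)/(-0.071900) = -0.069019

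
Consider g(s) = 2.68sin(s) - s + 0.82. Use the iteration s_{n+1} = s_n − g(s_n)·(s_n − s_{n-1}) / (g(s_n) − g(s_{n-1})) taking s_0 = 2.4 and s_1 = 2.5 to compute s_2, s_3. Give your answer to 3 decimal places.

g(2.4) = 0.23024, g(2.5) = -0.07609
s_2 = 2.50000 − (-0.07609)·(2.50000 − 2.40000) / (-0.07609 − 0.23024) = 2.50000 − (-0.00761)/(-0.30634) = 2.47516
g(2.47516) = 0.00158
s_3 = 2.47516 − 0.00158·(2.47516 − 2.50000) / (0.00158 − (-0.07609)) = 2.47516 − (-0.00004)/(0.07767) = 2.47566

2.475, 2.476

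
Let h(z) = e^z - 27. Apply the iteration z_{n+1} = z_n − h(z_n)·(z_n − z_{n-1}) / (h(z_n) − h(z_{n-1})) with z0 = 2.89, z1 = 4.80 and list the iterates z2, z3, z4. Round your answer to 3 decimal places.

h(2.89) = -9.00669, h(4.80) = 94.51042
z2 = 4.80000 − 94.51042·(4.80000 − 2.89000) / (94.51042 − (-9.00669)) = 4.80000 − (180.51490)/(103.51711) = 3.05618
h(3.05618) = -5.75370
z3 = 3.05618 − (-5.75370)·(3.05618 − 4.80000) / (-5.75370 − 94.51042) = 3.05618 − (10.03339)/(-100.26411) = 3.15625
h(3.15625) = -3.51757
z4 = 3.15625 − (-3.51757)·(3.15625 − 3.05618) / (-3.51757 − (-5.75370)) = 3.15625 − (-0.35200)/(2.23613) = 3.31367

3.056, 3.156, 3.314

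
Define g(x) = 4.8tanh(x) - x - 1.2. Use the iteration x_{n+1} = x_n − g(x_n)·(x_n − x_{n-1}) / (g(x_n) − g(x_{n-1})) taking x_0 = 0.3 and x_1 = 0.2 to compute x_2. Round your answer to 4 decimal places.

g(0.3) = -0.101699, g(0.2) = -0.452598
x_2 = 0.200000 − (-0.452598)·(0.200000 − 0.300000) / (-0.452598 − (-0.101699)) = 0.200000 − (0.045260)/(-0.350899) = 0.328983

0.3290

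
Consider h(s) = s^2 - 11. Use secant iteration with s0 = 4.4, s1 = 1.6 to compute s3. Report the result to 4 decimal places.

3.4321

h(4.4) = 8.360000, h(1.6) = -8.440000
s2 = 1.600000 − (-8.440000)·(1.600000 − 4.400000) / (-8.440000 − 8.360000) = 1.600000 − (23.632000)/(-16.800000) = 3.006667
h(3.006667) = -1.959956
s3 = 3.006667 − (-1.959956)·(3.006667 − 1.600000) / (-1.959956 − (-8.440000)) = 3.006667 − (-2.757004)/(6.480044) = 3.432127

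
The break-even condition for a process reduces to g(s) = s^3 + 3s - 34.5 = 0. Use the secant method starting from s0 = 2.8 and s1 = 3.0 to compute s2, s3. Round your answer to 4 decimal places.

2.9469, 2.9492

g(2.8) = -4.148000, g(3.0) = 1.500000
s2 = 3.000000 − 1.500000·(3.000000 − 2.800000) / (1.500000 − (-4.148000)) = 3.000000 − (0.300000)/(5.648000) = 2.946884
g(2.946884) = -0.068242
s3 = 2.946884 − (-0.068242)·(2.946884 − 3.000000) / (-0.068242 − 1.500000) = 2.946884 − (0.003625)/(-1.568242) = 2.949195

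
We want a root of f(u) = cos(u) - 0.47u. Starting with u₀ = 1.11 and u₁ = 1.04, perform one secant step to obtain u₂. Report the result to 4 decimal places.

f(1.11) = -0.077038, f(1.04) = 0.017420
u₂ = 1.040000 − 0.017420·(1.040000 − 1.110000) / (0.017420 − (-0.077038)) = 1.040000 − (-0.001219)/(0.094459) = 1.052910

1.0529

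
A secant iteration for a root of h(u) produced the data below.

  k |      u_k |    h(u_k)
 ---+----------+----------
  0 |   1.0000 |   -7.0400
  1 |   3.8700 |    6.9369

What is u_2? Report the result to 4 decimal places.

u_2 = 3.8700 − 6.9369·(3.8700 − 1.0000) / (6.9369 − (-7.0400))
   = 3.8700 − (19.908903)/(13.976900) = 2.445585

2.4456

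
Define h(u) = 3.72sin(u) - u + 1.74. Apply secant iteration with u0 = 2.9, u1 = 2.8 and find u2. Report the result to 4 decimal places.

2.8408

h(2.9) = -0.269992, h(2.8) = 0.186156
u2 = 2.800000 − 0.186156·(2.800000 − 2.900000) / (0.186156 − (-0.269992)) = 2.800000 − (-0.018616)/(0.456148) = 2.840810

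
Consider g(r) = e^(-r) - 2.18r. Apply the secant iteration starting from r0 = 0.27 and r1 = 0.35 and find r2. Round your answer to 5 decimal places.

g(0.27) = 0.1747795, g(0.35) = -0.0583119
r2 = 0.3500000 − (-0.0583119)·(0.3500000 − 0.2700000) / (-0.0583119 − 0.1747795) = 0.3500000 − (-0.0046650)/(-0.2330914) = 0.3299866

0.32999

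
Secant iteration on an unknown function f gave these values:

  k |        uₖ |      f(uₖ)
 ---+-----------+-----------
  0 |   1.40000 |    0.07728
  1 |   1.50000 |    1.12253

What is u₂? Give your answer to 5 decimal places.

1.39261

u₂ = 1.50000 − 1.12253·(1.50000 − 1.40000) / (1.12253 − 0.07728)
   = 1.50000 − (0.1122530)/(1.0452500) = 1.3926066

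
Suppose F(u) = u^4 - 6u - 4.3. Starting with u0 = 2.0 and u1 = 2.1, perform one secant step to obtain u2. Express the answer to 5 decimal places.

F(2.0) = -0.3000000, F(2.1) = 2.5481000
u2 = 2.1000000 − 2.5481000·(2.1000000 − 2.0000000) / (2.5481000 − (-0.3000000)) = 2.1000000 − (0.2548100)/(2.8481000) = 2.0105333

2.01053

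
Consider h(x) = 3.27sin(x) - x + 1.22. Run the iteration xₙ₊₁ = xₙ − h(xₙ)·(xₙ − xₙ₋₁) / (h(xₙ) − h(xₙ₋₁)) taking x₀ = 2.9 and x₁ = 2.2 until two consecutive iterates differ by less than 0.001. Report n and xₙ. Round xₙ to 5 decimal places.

h(2.9) = -0.8976547, h(2.2) = 1.6637832
x₂ = 2.2000000 − 1.6637832·(-0.7000000)/(2.5614379) = 2.6546853;  |Δ| = 0.4546853
h(2.6546853) = 0.0953309
x₃ = 2.6546853 − 0.0953309·(0.4546853)/(-1.5684524) = 2.6823212;  |Δ| = 0.0276359
h(2.6823212) = -0.0127460
x₄ = 2.6823212 − (-0.0127460)·(0.0276359)/(-0.1080769) = 2.6790620;  |Δ| = 0.0032592
h(2.6790620) = 0.0000588
x₅ = 2.6790620 − 0.0000588·(-0.0032592)/(0.0128048) = 2.6790769;  |Δ| = 0.0000150
|x₅ − x₄| = 0.0000150 < 0.001

n = 5, xₙ = 2.67908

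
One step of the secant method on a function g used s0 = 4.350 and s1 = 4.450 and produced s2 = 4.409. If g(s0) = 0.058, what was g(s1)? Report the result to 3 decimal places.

-0.040

The secant line through (4.350, 0.058) and (4.450, g(s1)) crosses zero at s2 = 4.409.
So (4.350, 0.058), (4.450, g(s1)), (4.409, 0) are collinear:
g(s1) = 0.058 · (4.450 − 4.409) / (4.350 − 4.409) = 0.058 · (0.04100)/(-0.05900) = -0.04031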